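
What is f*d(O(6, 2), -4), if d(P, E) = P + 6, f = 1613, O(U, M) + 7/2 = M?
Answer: 14517/2 ≈ 7258.5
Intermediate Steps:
O(U, M) = -7/2 + M
d(P, E) = 6 + P
f*d(O(6, 2), -4) = 1613*(6 + (-7/2 + 2)) = 1613*(6 - 3/2) = 1613*(9/2) = 14517/2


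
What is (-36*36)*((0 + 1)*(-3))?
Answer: 3888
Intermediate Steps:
(-36*36)*((0 + 1)*(-3)) = -1296*(-3) = 3888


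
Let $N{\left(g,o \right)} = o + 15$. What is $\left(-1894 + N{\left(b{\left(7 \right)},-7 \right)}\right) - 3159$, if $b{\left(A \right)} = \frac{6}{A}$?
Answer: $-5045$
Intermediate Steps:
$N{\left(g,o \right)} = 15 + o$
$\left(-1894 + N{\left(b{\left(7 \right)},-7 \right)}\right) - 3159 = \left(-1894 + \left(15 - 7\right)\right) - 3159 = \left(-1894 + 8\right) - 3159 = -1886 - 3159 = -5045$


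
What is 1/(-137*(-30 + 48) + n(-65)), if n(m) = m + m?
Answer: -1/2596 ≈ -0.00038521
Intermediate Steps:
n(m) = 2*m
1/(-137*(-30 + 48) + n(-65)) = 1/(-137*(-30 + 48) + 2*(-65)) = 1/(-137*18 - 130) = 1/(-2466 - 130) = 1/(-2596) = -1/2596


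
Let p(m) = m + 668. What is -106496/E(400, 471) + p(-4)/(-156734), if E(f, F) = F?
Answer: -8345928404/36910857 ≈ -226.11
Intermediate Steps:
p(m) = 668 + m
-106496/E(400, 471) + p(-4)/(-156734) = -106496/471 + (668 - 4)/(-156734) = -106496*1/471 + 664*(-1/156734) = -106496/471 - 332/78367 = -8345928404/36910857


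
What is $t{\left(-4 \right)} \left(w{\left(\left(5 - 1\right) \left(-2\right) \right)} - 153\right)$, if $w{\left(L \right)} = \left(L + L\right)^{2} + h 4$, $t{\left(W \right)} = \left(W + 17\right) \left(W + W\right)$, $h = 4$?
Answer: $-12376$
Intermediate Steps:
$t{\left(W \right)} = 2 W \left(17 + W\right)$ ($t{\left(W \right)} = \left(17 + W\right) 2 W = 2 W \left(17 + W\right)$)
$w{\left(L \right)} = 16 + 4 L^{2}$ ($w{\left(L \right)} = \left(L + L\right)^{2} + 4 \cdot 4 = \left(2 L\right)^{2} + 16 = 4 L^{2} + 16 = 16 + 4 L^{2}$)
$t{\left(-4 \right)} \left(w{\left(\left(5 - 1\right) \left(-2\right) \right)} - 153\right) = 2 \left(-4\right) \left(17 - 4\right) \left(\left(16 + 4 \left(\left(5 - 1\right) \left(-2\right)\right)^{2}\right) - 153\right) = 2 \left(-4\right) 13 \left(\left(16 + 4 \left(4 \left(-2\right)\right)^{2}\right) - 153\right) = - 104 \left(\left(16 + 4 \left(-8\right)^{2}\right) - 153\right) = - 104 \left(\left(16 + 4 \cdot 64\right) - 153\right) = - 104 \left(\left(16 + 256\right) - 153\right) = - 104 \left(272 - 153\right) = \left(-104\right) 119 = -12376$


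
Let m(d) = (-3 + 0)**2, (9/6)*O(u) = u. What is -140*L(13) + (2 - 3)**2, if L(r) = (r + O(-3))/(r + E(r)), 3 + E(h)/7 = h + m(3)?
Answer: -697/73 ≈ -9.5479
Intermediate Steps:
O(u) = 2*u/3
m(d) = 9 (m(d) = (-3)**2 = 9)
E(h) = 42 + 7*h (E(h) = -21 + 7*(h + 9) = -21 + 7*(9 + h) = -21 + (63 + 7*h) = 42 + 7*h)
L(r) = (-2 + r)/(42 + 8*r) (L(r) = (r + (2/3)*(-3))/(r + (42 + 7*r)) = (r - 2)/(42 + 8*r) = (-2 + r)/(42 + 8*r))
-140*L(13) + (2 - 3)**2 = -70*(-2 + 13)/(21 + 4*13) + (2 - 3)**2 = -70*11/(21 + 52) + (-1)**2 = -70*11/73 + 1 = -140*11/146 + 1 = -770/73 + 1 = -697/73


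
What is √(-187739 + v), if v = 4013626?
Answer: √3825887 ≈ 1956.0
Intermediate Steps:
√(-187739 + v) = √(-187739 + 4013626) = √3825887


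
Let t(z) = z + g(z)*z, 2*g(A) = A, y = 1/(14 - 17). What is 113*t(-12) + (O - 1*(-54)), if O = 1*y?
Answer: 20501/3 ≈ 6833.7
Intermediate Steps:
y = -⅓ (y = 1/(-3) = -⅓ ≈ -0.33333)
g(A) = A/2
t(z) = z + z²/2 (t(z) = z + (z/2)*z = z + z²/2)
O = -⅓ (O = 1*(-⅓) = -⅓ ≈ -0.33333)
113*t(-12) + (O - 1*(-54)) = 113*((½)*(-12)*(2 - 12)) + (-⅓ - 1*(-54)) = 113*((½)*(-12)*(-10)) + (-⅓ + 54) = 113*60 + 161/3 = 6780 + 161/3 = 20501/3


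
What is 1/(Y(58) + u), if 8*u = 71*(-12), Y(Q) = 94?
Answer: -2/25 ≈ -0.080000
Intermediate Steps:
u = -213/2 (u = (71*(-12))/8 = (1/8)*(-852) = -213/2 ≈ -106.50)
1/(Y(58) + u) = 1/(94 - 213/2) = 1/(-25/2) = -2/25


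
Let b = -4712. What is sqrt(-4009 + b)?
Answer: 3*I*sqrt(969) ≈ 93.386*I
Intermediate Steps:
sqrt(-4009 + b) = sqrt(-4009 - 4712) = sqrt(-8721) = 3*I*sqrt(969)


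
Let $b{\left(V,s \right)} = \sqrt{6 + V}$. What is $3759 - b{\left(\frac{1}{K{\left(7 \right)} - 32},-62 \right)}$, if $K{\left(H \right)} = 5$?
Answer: $3759 - \frac{\sqrt{483}}{9} \approx 3756.6$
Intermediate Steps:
$3759 - b{\left(\frac{1}{K{\left(7 \right)} - 32},-62 \right)} = 3759 - \sqrt{6 + \frac{1}{5 - 32}} = 3759 - \sqrt{6 + \frac{1}{-27}} = 3759 - \sqrt{6 - \frac{1}{27}} = 3759 - \sqrt{\frac{161}{27}} = 3759 - \frac{\sqrt{483}}{9}$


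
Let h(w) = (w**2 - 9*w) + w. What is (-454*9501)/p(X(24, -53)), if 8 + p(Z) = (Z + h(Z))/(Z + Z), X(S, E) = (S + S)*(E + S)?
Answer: 8626908/1415 ≈ 6096.8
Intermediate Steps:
h(w) = w**2 - 8*w
X(S, E) = 2*S*(E + S) (X(S, E) = (2*S)*(E + S) = 2*S*(E + S))
p(Z) = -8 + (Z + Z*(-8 + Z))/(2*Z) (p(Z) = -8 + (Z + Z*(-8 + Z))/(Z + Z) = -8 + (Z + Z*(-8 + Z))/((2*Z)) = -8 + (Z + Z*(-8 + Z))*(1/(2*Z)) = -8 + (Z + Z*(-8 + Z))/(2*Z))
(-454*9501)/p(X(24, -53)) = (-454*9501)/(-23/2 + (2*24*(-53 + 24))/2) = -4313454/(-23/2 + (2*24*(-29))/2) = -4313454/(-23/2 + (1/2)*(-1392)) = -4313454/(-23/2 - 696) = -4313454/(-1415/2) = -4313454*(-2/1415) = 8626908/1415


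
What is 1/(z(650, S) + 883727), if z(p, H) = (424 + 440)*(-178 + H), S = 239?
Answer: 1/936431 ≈ 1.0679e-6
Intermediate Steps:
z(p, H) = -153792 + 864*H (z(p, H) = 864*(-178 + H) = -153792 + 864*H)
1/(z(650, S) + 883727) = 1/((-153792 + 864*239) + 883727) = 1/((-153792 + 206496) + 883727) = 1/(52704 + 883727) = 1/936431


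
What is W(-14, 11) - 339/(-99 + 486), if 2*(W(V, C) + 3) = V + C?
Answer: -1387/258 ≈ -5.3760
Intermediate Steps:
W(V, C) = -3 + C/2 + V/2 (W(V, C) = -3 + (V + C)/2 = -3 + (C + V)/2 = -3 + (C/2 + V/2) = -3 + C/2 + V/2)
W(-14, 11) - 339/(-99 + 486) = (-3 + (1/2)*11 + (1/2)*(-14)) - 339/(-99 + 486) = (-3 + 11/2 - 7) - 339/387 = -9/2 + (1/387)*(-339) = -9/2 - 113/129 = -1387/258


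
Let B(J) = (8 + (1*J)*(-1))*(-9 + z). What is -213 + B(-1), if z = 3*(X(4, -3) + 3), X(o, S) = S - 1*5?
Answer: -429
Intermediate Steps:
X(o, S) = -5 + S (X(o, S) = S - 5 = -5 + S)
z = -15 (z = 3*((-5 - 3) + 3) = 3*(-8 + 3) = 3*(-5) = -15)
B(J) = -192 + 24*J (B(J) = (8 + (1*J)*(-1))*(-9 - 15) = (8 + J*(-1))*(-24) = (8 - J)*(-24) = -192 + 24*J)
-213 + B(-1) = -213 + (-192 + 24*(-1)) = -213 + (-192 - 24) = -213 - 216 = -429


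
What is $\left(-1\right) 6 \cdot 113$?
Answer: $-678$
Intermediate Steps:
$\left(-1\right) 6 \cdot 113 = \left(-6\right) 113 = -678$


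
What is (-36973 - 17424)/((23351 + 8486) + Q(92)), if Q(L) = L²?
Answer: -54397/40301 ≈ -1.3498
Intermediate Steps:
(-36973 - 17424)/((23351 + 8486) + Q(92)) = (-36973 - 17424)/((23351 + 8486) + 92²) = -54397/(31837 + 8464) = -54397/40301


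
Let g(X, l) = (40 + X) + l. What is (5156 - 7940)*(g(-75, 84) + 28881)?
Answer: -80541120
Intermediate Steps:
g(X, l) = 40 + X + l
(5156 - 7940)*(g(-75, 84) + 28881) = (5156 - 7940)*((40 - 75 + 84) + 28881) = -2784*(49 + 28881) = -2784*28930 = -80541120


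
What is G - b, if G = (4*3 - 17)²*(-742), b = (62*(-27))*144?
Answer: 222506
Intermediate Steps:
b = -241056 (b = -1674*144 = -241056)
G = -18550 (G = (12 - 17)²*(-742) = (-5)²*(-742) = 25*(-742) = -18550)
G - b = -18550 - 1*(-241056) = -18550 + 241056 = 222506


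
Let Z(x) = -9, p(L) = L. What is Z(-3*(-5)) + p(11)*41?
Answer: 442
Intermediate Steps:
Z(-3*(-5)) + p(11)*41 = -9 + 11*41 = -9 + 451 = 442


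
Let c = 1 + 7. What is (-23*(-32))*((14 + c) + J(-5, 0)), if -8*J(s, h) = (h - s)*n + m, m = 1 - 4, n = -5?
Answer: 18768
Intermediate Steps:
m = -3
c = 8
J(s, h) = 3/8 - 5*s/8 + 5*h/8 (J(s, h) = -((h - s)*(-5) - 3)/8 = -((-5*h + 5*s) - 3)/8 = -(-3 - 5*h + 5*s)/8 = 3/8 - 5*s/8 + 5*h/8)
(-23*(-32))*((14 + c) + J(-5, 0)) = (-23*(-32))*((14 + 8) + (3/8 - 5/8*(-5) + (5/8)*0)) = 736*(22 + (3/8 + 25/8 + 0)) = 736*(22 + 7/2) = 736*(51/2) = 18768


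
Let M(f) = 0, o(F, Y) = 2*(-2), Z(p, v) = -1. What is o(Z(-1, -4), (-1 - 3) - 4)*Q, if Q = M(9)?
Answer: 0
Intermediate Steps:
o(F, Y) = -4
Q = 0
o(Z(-1, -4), (-1 - 3) - 4)*Q = -4*0 = 0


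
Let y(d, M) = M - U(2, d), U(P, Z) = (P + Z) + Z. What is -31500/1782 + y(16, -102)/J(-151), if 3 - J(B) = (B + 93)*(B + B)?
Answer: -30634286/1733787 ≈ -17.669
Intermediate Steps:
U(P, Z) = P + 2*Z
y(d, M) = -2 + M - 2*d (y(d, M) = M - (2 + 2*d) = M + (-2 - 2*d) = -2 + M - 2*d)
J(B) = 3 - 2*B*(93 + B) (J(B) = 3 - (B + 93)*(B + B) = 3 - (93 + B)*2*B = 3 - 2*B*(93 + B))
-31500/1782 + y(16, -102)/J(-151) = -31500/1782 + (-2 - 102 - 2*16)/(3 - 186*(-151) - 2*(-151)²) = -31500*1/1782 + (-2 - 102 - 32)/(3 + 28086 - 2*22801) = -1750/99 - 136/(3 + 28086 - 45602) = -1750/99 - 136/(-17513) = -1750/99 - 136*(-1/17513) = -1750/99 + 136/17513 = -30634286/1733787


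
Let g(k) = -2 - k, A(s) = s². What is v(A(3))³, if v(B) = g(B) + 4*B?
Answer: 15625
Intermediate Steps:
v(B) = -2 + 3*B (v(B) = (-2 - B) + 4*B = -2 + 3*B)
v(A(3))³ = (-2 + 3*3²)³ = (-2 + 3*9)³ = (-2 + 27)³ = 25³ = 15625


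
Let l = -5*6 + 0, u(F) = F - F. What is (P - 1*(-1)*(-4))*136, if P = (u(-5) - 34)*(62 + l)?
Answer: -148512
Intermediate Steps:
u(F) = 0
l = -30 (l = -30 + 0 = -30)
P = -1088 (P = (0 - 34)*(62 - 30) = -34*32 = -1088)
(P - 1*(-1)*(-4))*136 = (-1088 - 1*(-1)*(-4))*136 = (-1088 + 1*(-4))*136 = (-1088 - 4)*136 = -1092*136 = -148512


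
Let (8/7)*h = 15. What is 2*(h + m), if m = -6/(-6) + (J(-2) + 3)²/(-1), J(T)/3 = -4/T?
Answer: -535/4 ≈ -133.75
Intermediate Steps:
h = 105/8 (h = (7/8)*15 = 105/8 ≈ 13.125)
J(T) = -12/T (J(T) = 3*(-4/T) = -12/T)
m = -80 (m = -6/(-6) + (-12/(-2) + 3)²/(-1) = -6*(-⅙) + (-12*(-½) + 3)²*(-1) = 1 + (6 + 3)²*(-1) = 1 + 9²*(-1) = 1 + 81*(-1) = 1 - 81 = -80)
2*(h + m) = 2*(105/8 - 80) = 2*(-535/8) = -535/4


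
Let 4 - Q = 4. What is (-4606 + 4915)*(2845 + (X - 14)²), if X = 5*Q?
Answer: 939669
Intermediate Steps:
Q = 0 (Q = 4 - 1*4 = 4 - 4 = 0)
X = 0 (X = 5*0 = 0)
(-4606 + 4915)*(2845 + (X - 14)²) = (-4606 + 4915)*(2845 + (0 - 14)²) = 309*(2845 + (-14)²) = 309*(2845 + 196) = 309*3041 = 939669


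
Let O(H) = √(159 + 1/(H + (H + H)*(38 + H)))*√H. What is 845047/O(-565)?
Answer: -7605423*I*√76859458/23649064 ≈ -2819.4*I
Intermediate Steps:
O(H) = √H*√(159 + 1/(H + 2*H*(38 + H))) (O(H) = √(159 + 1/(H + (2*H)*(38 + H)))*√H = √(159 + 1/(H + 2*H*(38 + H)))*√H = √H*√(159 + 1/(H + 2*H*(38 + H))))
845047/O(-565) = 845047/((√(-565)*√((1 + 318*(-565)² + 12243*(-565))/((-565)*(77 + 2*(-565)))))) = 845047/(((I*√565)*√(-(1 + 318*319225 - 6917295)/(565*(77 - 1130))))) = 845047/(((I*√565)*√(-1/565*(1 + 101513550 - 6917295)/(-1053)))) = 845047/(((I*√565)*√(-1/565*(-1/1053)*94596256))) = 845047/(((I*√565)*√(94596256/594945))) = 845047/(((I*√565)*(4*√43425593770/66105))) = 845047/((4*I*√76859458/117)) = 845047*(-9*I*√76859458/23649064) = -7605423*I*√76859458/23649064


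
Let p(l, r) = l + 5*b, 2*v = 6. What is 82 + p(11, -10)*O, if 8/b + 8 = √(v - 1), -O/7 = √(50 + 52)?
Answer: 82 - 1267*√102/31 + 280*√51/31 ≈ -266.27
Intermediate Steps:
v = 3 (v = (½)*6 = 3)
O = -7*√102 (O = -7*√(50 + 52) = -7*√102 ≈ -70.697)
b = 8/(-8 + √2) (b = 8/(-8 + √(3 - 1)) = 8/(-8 + √2) ≈ -1.2147)
p(l, r) = -160/31 + l - 20*√2/31 (p(l, r) = l + 5*(-32/31 - 4*√2/31) = l + (-160/31 - 20*√2/31) = -160/31 + l - 20*√2/31)
82 + p(11, -10)*O = 82 + (-160/31 + 11 - 20*√2/31)*(-7*√102) = 82 + (181/31 - 20*√2/31)*(-7*√102) = 82 - 7*√102*(181/31 - 20*√2/31)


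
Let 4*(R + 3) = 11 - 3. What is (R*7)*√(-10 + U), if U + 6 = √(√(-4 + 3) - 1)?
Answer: -7*√(-16 + √(-1 + I)) ≈ -0.97471 - 27.616*I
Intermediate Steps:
R = -1 (R = -3 + (11 - 3)/4 = -3 + (¼)*8 = -3 + 2 = -1)
U = -6 + √(-1 + I) (U = -6 + √(√(-4 + 3) - 1) = -6 + √(√(-1) - 1) = -6 + √(I - 1) = -6 + √(-1 + I) ≈ -5.5449 + 1.0987*I)
(R*7)*√(-10 + U) = (-1*7)*√(-10 + (-6 + √(-1 + I))) = -7*√(-16 + √(-1 + I))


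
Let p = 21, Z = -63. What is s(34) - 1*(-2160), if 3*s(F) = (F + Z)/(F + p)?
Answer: 356371/165 ≈ 2159.8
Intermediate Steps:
s(F) = (-63 + F)/(3*(21 + F)) (s(F) = ((F - 63)/(F + 21))/3 = ((-63 + F)/(21 + F))/3 = (-63 + F)/(3*(21 + F)))
s(34) - 1*(-2160) = (-63 + 34)/(3*(21 + 34)) - 1*(-2160) = (⅓)*(-29)/55 + 2160 = (⅓)*(1/55)*(-29) + 2160 = -29/165 + 2160 = 356371/165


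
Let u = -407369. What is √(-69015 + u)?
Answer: 4*I*√29774 ≈ 690.21*I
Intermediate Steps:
√(-69015 + u) = √(-69015 - 407369) = √(-476384) = 4*I*√29774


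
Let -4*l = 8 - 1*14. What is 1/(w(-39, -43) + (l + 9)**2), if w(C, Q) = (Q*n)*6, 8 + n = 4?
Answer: 4/4569 ≈ 0.00087546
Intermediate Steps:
n = -4 (n = -8 + 4 = -4)
l = 3/2 (l = -(8 - 1*14)/4 = -(8 - 14)/4 = -1/4*(-6) = 3/2 ≈ 1.5000)
w(C, Q) = -24*Q (w(C, Q) = (Q*(-4))*6 = -4*Q*6 = -24*Q)
1/(w(-39, -43) + (l + 9)**2) = 1/(-24*(-43) + (3/2 + 9)**2) = 1/(1032 + (21/2)**2) = 1/(1032 + 441/4) = 1/(4569/4) = 4/4569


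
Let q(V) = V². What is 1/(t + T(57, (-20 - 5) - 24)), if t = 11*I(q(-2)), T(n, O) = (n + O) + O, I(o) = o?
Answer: ⅓ ≈ 0.33333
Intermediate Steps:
T(n, O) = n + 2*O (T(n, O) = (O + n) + O = n + 2*O)
t = 44 (t = 11*(-2)² = 11*4 = 44)
1/(t + T(57, (-20 - 5) - 24)) = 1/(44 + (57 + 2*((-20 - 5) - 24))) = 1/(44 + (57 + 2*(-25 - 24))) = 1/(44 + (57 + 2*(-49))) = 1/(44 + (57 - 98)) = 1/(44 - 41) = 1/3 = ⅓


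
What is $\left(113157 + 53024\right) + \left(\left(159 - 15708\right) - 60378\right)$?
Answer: $90254$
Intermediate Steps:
$\left(113157 + 53024\right) + \left(\left(159 - 15708\right) - 60378\right) = 166181 + \left(\left(159 - 15708\right) - 60378\right) = 166181 - 75927 = 90254$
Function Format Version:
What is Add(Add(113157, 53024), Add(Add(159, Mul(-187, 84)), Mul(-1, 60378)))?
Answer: 90254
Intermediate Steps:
Add(Add(113157, 53024), Add(Add(159, Mul(-187, 84)), Mul(-1, 60378))) = Add(166181, Add(Add(159, -15708), -60378)) = Add(166181, Add(-15549, -60378)) = Add(166181, -75927) = 90254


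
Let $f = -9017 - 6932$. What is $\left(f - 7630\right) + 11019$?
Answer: $-12560$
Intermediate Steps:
$f = -15949$ ($f = -9017 - 6932 = -15949$)
$\left(f - 7630\right) + 11019 = \left(-15949 - 7630\right) + 11019 = -23579 + 11019 = -12560$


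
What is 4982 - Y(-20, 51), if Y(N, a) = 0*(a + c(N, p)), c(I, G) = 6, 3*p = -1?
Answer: 4982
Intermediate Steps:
p = -1/3 (p = (1/3)*(-1) = -1/3 ≈ -0.33333)
Y(N, a) = 0 (Y(N, a) = 0*(a + 6) = 0*(6 + a) = 0)
4982 - Y(-20, 51) = 4982 - 1*0 = 4982 + 0 = 4982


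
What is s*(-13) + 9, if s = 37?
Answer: -472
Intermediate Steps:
s*(-13) + 9 = 37*(-13) + 9 = -481 + 9 = -472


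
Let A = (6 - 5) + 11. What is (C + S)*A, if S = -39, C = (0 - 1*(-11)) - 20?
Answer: -576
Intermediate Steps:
C = -9 (C = (0 + 11) - 20 = 11 - 20 = -9)
A = 12 (A = 1 + 11 = 12)
(C + S)*A = (-9 - 39)*12 = -48*12 = -576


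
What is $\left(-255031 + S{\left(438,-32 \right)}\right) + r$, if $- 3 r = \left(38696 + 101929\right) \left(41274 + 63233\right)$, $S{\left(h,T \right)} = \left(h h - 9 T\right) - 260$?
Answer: $-4898828784$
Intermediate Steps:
$S{\left(h,T \right)} = -260 + h^{2} - 9 T$ ($S{\left(h,T \right)} = \left(h^{2} - 9 T\right) - 260 = -260 + h^{2} - 9 T$)
$r = -4898765625$ ($r = - \frac{\left(38696 + 101929\right) \left(41274 + 63233\right)}{3} = - \frac{140625 \cdot 104507}{3} = \left(- \frac{1}{3}\right) 14696296875 = -4898765625$)
$\left(-255031 + S{\left(438,-32 \right)}\right) + r = \left(-255031 - \left(-28 - 191844\right)\right) - 4898765625 = \left(-255031 + \left(-260 + 191844 + 288\right)\right) - 4898765625 = \left(-255031 + 191872\right) - 4898765625 = -63159 - 4898765625 = -4898828784$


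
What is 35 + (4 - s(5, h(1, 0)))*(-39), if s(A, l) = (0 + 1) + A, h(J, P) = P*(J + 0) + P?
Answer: 113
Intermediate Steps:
h(J, P) = P + J*P (h(J, P) = P*J + P = J*P + P = P + J*P)
s(A, l) = 1 + A
35 + (4 - s(5, h(1, 0)))*(-39) = 35 + (4 - (1 + 5))*(-39) = 35 + (4 - 1*6)*(-39) = 35 + (4 - 6)*(-39) = 35 - 2*(-39) = 35 + 78 = 113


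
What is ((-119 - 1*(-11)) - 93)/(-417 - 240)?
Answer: 67/219 ≈ 0.30594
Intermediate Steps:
((-119 - 1*(-11)) - 93)/(-417 - 240) = ((-119 + 11) - 93)/(-657) = (-108 - 93)*(-1/657) = -201*(-1/657) = 67/219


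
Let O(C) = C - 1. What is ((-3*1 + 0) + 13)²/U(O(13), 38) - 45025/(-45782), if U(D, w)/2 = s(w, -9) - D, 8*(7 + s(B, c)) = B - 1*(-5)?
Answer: -13405075/4990238 ≈ -2.6863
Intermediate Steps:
O(C) = -1 + C
s(B, c) = -51/8 + B/8 (s(B, c) = -7 + (B - 1*(-5))/8 = -7 + (B + 5)/8 = -7 + (5 + B)/8 = -7 + (5/8 + B/8) = -51/8 + B/8)
U(D, w) = -51/4 - 2*D + w/4 (U(D, w) = 2*((-51/8 + w/8) - D) = 2*(-51/8 - D + w/8) = -51/4 - 2*D + w/4)
((-3*1 + 0) + 13)²/U(O(13), 38) - 45025/(-45782) = ((-3*1 + 0) + 13)²/(-51/4 - 2*(-1 + 13) + (¼)*38) - 45025/(-45782) = ((-3 + 0) + 13)²/(-51/4 - 2*12 + 19/2) - 45025*(-1/45782) = (-3 + 13)²/(-51/4 - 24 + 19/2) + 45025/45782 = 10²/(-109/4) + 45025/45782 = 100*(-4/109) + 45025/45782 = -400/109 + 45025/45782 = -13405075/4990238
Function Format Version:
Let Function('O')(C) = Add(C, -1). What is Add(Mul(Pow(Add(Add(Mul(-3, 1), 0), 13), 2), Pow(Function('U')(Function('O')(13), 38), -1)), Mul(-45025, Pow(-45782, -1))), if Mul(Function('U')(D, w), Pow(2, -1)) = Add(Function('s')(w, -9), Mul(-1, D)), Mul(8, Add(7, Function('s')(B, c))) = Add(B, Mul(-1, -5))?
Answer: Rational(-13405075, 4990238) ≈ -2.6863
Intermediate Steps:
Function('O')(C) = Add(-1, C)
Function('s')(B, c) = Add(Rational(-51, 8), Mul(Rational(1, 8), B)) (Function('s')(B, c) = Add(-7, Mul(Rational(1, 8), Add(B, Mul(-1, -5)))) = Add(-7, Mul(Rational(1, 8), Add(B, 5))) = Add(-7, Mul(Rational(1, 8), Add(5, B))) = Add(-7, Add(Rational(5, 8), Mul(Rational(1, 8), B))) = Add(Rational(-51, 8), Mul(Rational(1, 8), B)))
Function('U')(D, w) = Add(Rational(-51, 4), Mul(-2, D), Mul(Rational(1, 4), w)) (Function('U')(D, w) = Mul(2, Add(Add(Rational(-51, 8), Mul(Rational(1, 8), w)), Mul(-1, D))) = Mul(2, Add(Rational(-51, 8), Mul(-1, D), Mul(Rational(1, 8), w))) = Add(Rational(-51, 4), Mul(-2, D), Mul(Rational(1, 4), w)))
Add(Mul(Pow(Add(Add(Mul(-3, 1), 0), 13), 2), Pow(Function('U')(Function('O')(13), 38), -1)), Mul(-45025, Pow(-45782, -1))) = Add(Mul(Pow(Add(Add(Mul(-3, 1), 0), 13), 2), Pow(Add(Rational(-51, 4), Mul(-2, Add(-1, 13)), Mul(Rational(1, 4), 38)), -1)), Mul(-45025, Pow(-45782, -1))) = Add(Mul(Pow(Add(Add(-3, 0), 13), 2), Pow(Add(Rational(-51, 4), Mul(-2, 12), Rational(19, 2)), -1)), Mul(-45025, Rational(-1, 45782))) = Add(Mul(Pow(Add(-3, 13), 2), Pow(Add(Rational(-51, 4), -24, Rational(19, 2)), -1)), Rational(45025, 45782)) = Add(Mul(Pow(10, 2), Pow(Rational(-109, 4), -1)), Rational(45025, 45782)) = Add(Mul(100, Rational(-4, 109)), Rational(45025, 45782)) = Add(Rational(-400, 109), Rational(45025, 45782)) = Rational(-13405075, 4990238)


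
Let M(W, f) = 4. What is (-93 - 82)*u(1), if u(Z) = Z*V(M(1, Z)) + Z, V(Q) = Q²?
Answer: -2975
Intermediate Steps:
u(Z) = 17*Z (u(Z) = Z*4² + Z = Z*16 + Z = 16*Z + Z = 17*Z)
(-93 - 82)*u(1) = (-93 - 82)*(17*1) = -175*17 = -2975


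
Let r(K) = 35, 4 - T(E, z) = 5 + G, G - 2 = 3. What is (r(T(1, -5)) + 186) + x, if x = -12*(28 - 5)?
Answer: -55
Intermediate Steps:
G = 5 (G = 2 + 3 = 5)
x = -276 (x = -12*23 = -276)
T(E, z) = -6 (T(E, z) = 4 - (5 + 5) = 4 - 1*10 = 4 - 10 = -6)
(r(T(1, -5)) + 186) + x = (35 + 186) - 276 = 221 - 276 = -55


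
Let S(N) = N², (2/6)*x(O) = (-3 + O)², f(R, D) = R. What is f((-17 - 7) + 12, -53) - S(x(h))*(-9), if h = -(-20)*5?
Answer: 7170871749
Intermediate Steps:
h = 100 (h = -4*(-25) = 100)
x(O) = 3*(-3 + O)²
f((-17 - 7) + 12, -53) - S(x(h))*(-9) = ((-17 - 7) + 12) - (3*(-3 + 100)²)²*(-9) = (-24 + 12) - (3*97²)²*(-9) = -12 - (3*9409)²*(-9) = -12 - 28227²*(-9) = -12 - 796763529*(-9) = -12 - 1*(-7170871761) = -12 + 7170871761 = 7170871749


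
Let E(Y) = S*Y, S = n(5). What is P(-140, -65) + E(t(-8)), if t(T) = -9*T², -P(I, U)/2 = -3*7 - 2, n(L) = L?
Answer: -2834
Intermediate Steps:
S = 5
P(I, U) = 46 (P(I, U) = -2*(-3*7 - 2) = -2*(-21 - 2) = -2*(-23) = 46)
E(Y) = 5*Y
P(-140, -65) + E(t(-8)) = 46 + 5*(-9*(-8)²) = 46 + 5*(-9*64) = 46 + 5*(-576) = 46 - 2880 = -2834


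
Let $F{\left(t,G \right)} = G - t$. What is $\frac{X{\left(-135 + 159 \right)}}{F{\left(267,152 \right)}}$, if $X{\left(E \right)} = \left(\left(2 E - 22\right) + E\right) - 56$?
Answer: $\frac{6}{115} \approx 0.052174$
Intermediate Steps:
$X{\left(E \right)} = -78 + 3 E$ ($X{\left(E \right)} = \left(\left(-22 + 2 E\right) + E\right) - 56 = \left(-22 + 3 E\right) - 56 = -78 + 3 E$)
$\frac{X{\left(-135 + 159 \right)}}{F{\left(267,152 \right)}} = \frac{-78 + 3 \left(-135 + 159\right)}{152 - 267} = \frac{-78 + 3 \cdot 24}{152 - 267} = \frac{-78 + 72}{-115} = \left(-6\right) \left(- \frac{1}{115}\right) = \frac{6}{115}$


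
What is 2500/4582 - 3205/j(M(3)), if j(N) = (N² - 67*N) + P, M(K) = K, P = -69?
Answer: 264445/20619 ≈ 12.825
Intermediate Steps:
j(N) = -69 + N² - 67*N (j(N) = (N² - 67*N) - 69 = -69 + N² - 67*N)
2500/4582 - 3205/j(M(3)) = 2500/4582 - 3205/(-69 + 3² - 67*3) = 2500*(1/4582) - 3205/(-69 + 9 - 201) = 1250/2291 - 3205/(-261) = 1250/2291 - 3205*(-1/261) = 1250/2291 + 3205/261 = 264445/20619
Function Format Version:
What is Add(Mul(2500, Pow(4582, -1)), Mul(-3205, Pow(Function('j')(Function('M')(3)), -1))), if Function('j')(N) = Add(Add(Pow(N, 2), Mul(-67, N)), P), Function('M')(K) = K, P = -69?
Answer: Rational(264445, 20619) ≈ 12.825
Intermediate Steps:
Function('j')(N) = Add(-69, Pow(N, 2), Mul(-67, N)) (Function('j')(N) = Add(Add(Pow(N, 2), Mul(-67, N)), -69) = Add(-69, Pow(N, 2), Mul(-67, N)))
Add(Mul(2500, Pow(4582, -1)), Mul(-3205, Pow(Function('j')(Function('M')(3)), -1))) = Add(Mul(2500, Pow(4582, -1)), Mul(-3205, Pow(Add(-69, Pow(3, 2), Mul(-67, 3)), -1))) = Add(Mul(2500, Rational(1, 4582)), Mul(-3205, Pow(Add(-69, 9, -201), -1))) = Add(Rational(1250, 2291), Mul(-3205, Pow(-261, -1))) = Add(Rational(1250, 2291), Mul(-3205, Rational(-1, 261))) = Add(Rational(1250, 2291), Rational(3205, 261)) = Rational(264445, 20619)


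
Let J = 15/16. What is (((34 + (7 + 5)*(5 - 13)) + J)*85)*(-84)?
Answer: 1743945/4 ≈ 4.3599e+5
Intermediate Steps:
J = 15/16 (J = 15*(1/16) = 15/16 ≈ 0.93750)
(((34 + (7 + 5)*(5 - 13)) + J)*85)*(-84) = (((34 + (7 + 5)*(5 - 13)) + 15/16)*85)*(-84) = (((34 + 12*(-8)) + 15/16)*85)*(-84) = (((34 - 96) + 15/16)*85)*(-84) = ((-62 + 15/16)*85)*(-84) = -977/16*85*(-84) = -83045/16*(-84) = 1743945/4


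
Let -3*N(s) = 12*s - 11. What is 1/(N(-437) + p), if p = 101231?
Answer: 3/308948 ≈ 9.7104e-6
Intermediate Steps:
N(s) = 11/3 - 4*s (N(s) = -(12*s - 11)/3 = -(-11 + 12*s)/3 = 11/3 - 4*s)
1/(N(-437) + p) = 1/((11/3 - 4*(-437)) + 101231) = 1/((11/3 + 1748) + 101231) = 1/(5255/3 + 101231) = 1/(308948/3) = 3/308948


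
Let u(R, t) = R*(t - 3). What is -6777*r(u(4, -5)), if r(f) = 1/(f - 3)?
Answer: 6777/35 ≈ 193.63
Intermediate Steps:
u(R, t) = R*(-3 + t)
r(f) = 1/(-3 + f)
-6777*r(u(4, -5)) = -6777/(-3 + 4*(-3 - 5)) = -6777/(-3 + 4*(-8)) = -6777/(-3 - 32) = -6777/(-35) = -6777*(-1/35) = 6777/35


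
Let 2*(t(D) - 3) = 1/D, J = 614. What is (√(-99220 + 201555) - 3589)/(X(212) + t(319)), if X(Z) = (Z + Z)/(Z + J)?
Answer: -945679966/926151 + 263494*√102335/926151 ≈ -930.07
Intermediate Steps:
t(D) = 3 + 1/(2*D)
X(Z) = 2*Z/(614 + Z) (X(Z) = (Z + Z)/(Z + 614) = (2*Z)/(614 + Z) = 2*Z/(614 + Z))
(√(-99220 + 201555) - 3589)/(X(212) + t(319)) = (√(-99220 + 201555) - 3589)/(2*212/(614 + 212) + (3 + (½)/319)) = (√102335 - 3589)/(2*212/826 + (3 + (½)*(1/319))) = (-3589 + √102335)/(2*212*(1/826) + (3 + 1/638)) = (-3589 + √102335)/(212/413 + 1915/638) = (-3589 + √102335)/(926151/263494) = (-3589 + √102335)*(263494/926151) = -945679966/926151 + 263494*√102335/926151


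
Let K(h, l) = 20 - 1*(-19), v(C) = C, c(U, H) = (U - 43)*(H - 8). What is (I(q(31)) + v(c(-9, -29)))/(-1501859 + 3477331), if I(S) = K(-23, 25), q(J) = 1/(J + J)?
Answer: 1963/1975472 ≈ 0.00099369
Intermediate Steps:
c(U, H) = (-43 + U)*(-8 + H)
q(J) = 1/(2*J)
K(h, l) = 39 (K(h, l) = 20 + 19 = 39)
I(S) = 39
(I(q(31)) + v(c(-9, -29)))/(-1501859 + 3477331) = (39 + (344 - 43*(-29) - 8*(-9) - 29*(-9)))/(-1501859 + 3477331) = (39 + (344 + 1247 + 72 + 261))/1975472 = (39 + 1924)*(1/1975472) = 1963*(1/1975472) = 1963/1975472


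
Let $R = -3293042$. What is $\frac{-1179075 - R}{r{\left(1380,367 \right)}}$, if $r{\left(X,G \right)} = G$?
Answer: $\frac{2113967}{367} \approx 5760.1$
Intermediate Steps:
$\frac{-1179075 - R}{r{\left(1380,367 \right)}} = \frac{-1179075 - -3293042}{367} = \left(-1179075 + 3293042\right) \frac{1}{367} = 2113967 \cdot \frac{1}{367} = \frac{2113967}{367}$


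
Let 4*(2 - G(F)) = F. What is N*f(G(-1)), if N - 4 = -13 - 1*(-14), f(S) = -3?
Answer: -15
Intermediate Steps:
G(F) = 2 - F/4
N = 5 (N = 4 + (-13 - 1*(-14)) = 4 + (-13 + 14) = 4 + 1 = 5)
N*f(G(-1)) = 5*(-3) = -15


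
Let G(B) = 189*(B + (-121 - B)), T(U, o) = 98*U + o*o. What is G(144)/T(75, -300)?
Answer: -693/2950 ≈ -0.23492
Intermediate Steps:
T(U, o) = o² + 98*U (T(U, o) = 98*U + o² = o² + 98*U)
G(B) = -22869 (G(B) = 189*(-121) = -22869)
G(144)/T(75, -300) = -22869/((-300)² + 98*75) = -22869/(90000 + 7350) = -22869/97350 = -22869*1/97350 = -693/2950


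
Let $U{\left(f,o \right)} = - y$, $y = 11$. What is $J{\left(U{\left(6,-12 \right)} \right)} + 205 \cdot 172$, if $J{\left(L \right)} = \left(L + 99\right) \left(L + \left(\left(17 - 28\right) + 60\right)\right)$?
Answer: $38604$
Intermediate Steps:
$U{\left(f,o \right)} = -11$ ($U{\left(f,o \right)} = \left(-1\right) 11 = -11$)
$J{\left(L \right)} = \left(49 + L\right) \left(99 + L\right)$ ($J{\left(L \right)} = \left(99 + L\right) \left(L + \left(-11 + 60\right)\right) = \left(99 + L\right) \left(L + 49\right) = \left(99 + L\right) \left(49 + L\right) = \left(49 + L\right) \left(99 + L\right)$)
$J{\left(U{\left(6,-12 \right)} \right)} + 205 \cdot 172 = \left(4851 + \left(-11\right)^{2} + 148 \left(-11\right)\right) + 205 \cdot 172 = \left(4851 + 121 - 1628\right) + 35260 = 3344 + 35260 = 38604$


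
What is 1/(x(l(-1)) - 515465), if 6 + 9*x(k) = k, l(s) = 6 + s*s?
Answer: -9/4639184 ≈ -1.9400e-6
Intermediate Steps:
l(s) = 6 + s**2
x(k) = -2/3 + k/9
1/(x(l(-1)) - 515465) = 1/((-2/3 + (6 + (-1)**2)/9) - 515465) = 1/((-2/3 + (6 + 1)/9) - 515465) = 1/((-2/3 + (1/9)*7) - 515465) = 1/((-2/3 + 7/9) - 515465) = 1/(1/9 - 515465) = 1/(-4639184/9) = -9/4639184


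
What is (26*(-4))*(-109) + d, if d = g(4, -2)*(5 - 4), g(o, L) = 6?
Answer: 11342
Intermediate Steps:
d = 6 (d = 6*(5 - 4) = 6*1 = 6)
(26*(-4))*(-109) + d = (26*(-4))*(-109) + 6 = -104*(-109) + 6 = 11336 + 6 = 11342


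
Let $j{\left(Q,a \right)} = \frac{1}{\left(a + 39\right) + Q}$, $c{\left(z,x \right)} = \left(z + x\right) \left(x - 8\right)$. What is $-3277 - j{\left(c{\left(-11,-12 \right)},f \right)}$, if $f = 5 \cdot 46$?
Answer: $- \frac{2388934}{729} \approx -3277.0$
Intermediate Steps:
$f = 230$
$c{\left(z,x \right)} = \left(-8 + x\right) \left(x + z\right)$ ($c{\left(z,x \right)} = \left(x + z\right) \left(-8 + x\right) = \left(-8 + x\right) \left(x + z\right)$)
$j{\left(Q,a \right)} = \frac{1}{39 + Q + a}$ ($j{\left(Q,a \right)} = \frac{1}{\left(39 + a\right) + Q} = \frac{1}{39 + Q + a}$)
$-3277 - j{\left(c{\left(-11,-12 \right)},f \right)} = -3277 - \frac{1}{39 - \left(-316 - 144\right) + 230} = -3277 - \frac{1}{39 + \left(144 + 96 + 88 + 132\right) + 230} = -3277 - \frac{1}{39 + 460 + 230} = -3277 - \frac{1}{729} = - \frac{2388934}{729}$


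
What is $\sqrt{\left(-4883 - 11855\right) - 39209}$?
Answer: $i \sqrt{55947} \approx 236.53 i$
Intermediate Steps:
$\sqrt{\left(-4883 - 11855\right) - 39209} = \sqrt{-16738 - 39209} = \sqrt{-55947} = i \sqrt{55947}$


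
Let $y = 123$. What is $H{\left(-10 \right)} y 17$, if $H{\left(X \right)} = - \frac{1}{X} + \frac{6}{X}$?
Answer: $- \frac{2091}{2} \approx -1045.5$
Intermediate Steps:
$H{\left(X \right)} = \frac{5}{X}$
$H{\left(-10 \right)} y 17 = \frac{5}{-10} \cdot 123 \cdot 17 = 5 \left(- \frac{1}{10}\right) 123 \cdot 17 = \left(- \frac{1}{2}\right) 123 \cdot 17 = \left(- \frac{123}{2}\right) 17 = - \frac{2091}{2}$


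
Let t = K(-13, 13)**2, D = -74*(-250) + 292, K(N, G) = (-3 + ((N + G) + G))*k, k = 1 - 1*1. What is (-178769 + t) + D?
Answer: -159977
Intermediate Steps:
k = 0 (k = 1 - 1 = 0)
K(N, G) = 0 (K(N, G) = (-3 + ((N + G) + G))*0 = (-3 + ((G + N) + G))*0 = (-3 + (N + 2*G))*0 = (-3 + N + 2*G)*0 = 0)
D = 18792 (D = 18500 + 292 = 18792)
t = 0 (t = 0**2 = 0)
(-178769 + t) + D = (-178769 + 0) + 18792 = -178769 + 18792 = -159977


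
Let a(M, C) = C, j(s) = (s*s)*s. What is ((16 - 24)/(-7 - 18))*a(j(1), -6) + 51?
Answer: 1227/25 ≈ 49.080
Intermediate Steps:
j(s) = s³ (j(s) = s²*s = s³)
((16 - 24)/(-7 - 18))*a(j(1), -6) + 51 = ((16 - 24)/(-7 - 18))*(-6) + 51 = -8/(-25)*(-6) + 51 = -8*(-1/25)*(-6) + 51 = (8/25)*(-6) + 51 = -48/25 + 51 = 1227/25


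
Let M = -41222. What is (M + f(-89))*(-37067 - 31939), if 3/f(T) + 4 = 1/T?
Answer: 48358488006/17 ≈ 2.8446e+9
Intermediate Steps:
f(T) = 3/(-4 + 1/T)
(M + f(-89))*(-37067 - 31939) = (-41222 - 3*(-89)/(-1 + 4*(-89)))*(-37067 - 31939) = (-41222 - 3*(-89)/(-1 - 356))*(-69006) = (-41222 - 3*(-89)/(-357))*(-69006) = (-41222 - 3*(-89)*(-1/357))*(-69006) = (-41222 - 89/119)*(-69006) = -4905507/119*(-69006) = 48358488006/17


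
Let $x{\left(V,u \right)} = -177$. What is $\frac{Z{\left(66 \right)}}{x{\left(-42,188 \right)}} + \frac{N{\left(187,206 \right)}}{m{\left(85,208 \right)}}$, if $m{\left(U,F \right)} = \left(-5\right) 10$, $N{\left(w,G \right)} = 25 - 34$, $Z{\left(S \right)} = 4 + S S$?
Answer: $- \frac{216407}{8850} \approx -24.453$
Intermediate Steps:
$Z{\left(S \right)} = 4 + S^{2}$
$N{\left(w,G \right)} = -9$
$m{\left(U,F \right)} = -50$
$\frac{Z{\left(66 \right)}}{x{\left(-42,188 \right)}} + \frac{N{\left(187,206 \right)}}{m{\left(85,208 \right)}} = \frac{4 + 66^{2}}{-177} - \frac{9}{-50} = \left(4 + 4356\right) \left(- \frac{1}{177}\right) - - \frac{9}{50} = 4360 \left(- \frac{1}{177}\right) + \frac{9}{50} = - \frac{4360}{177} + \frac{9}{50} = - \frac{216407}{8850}$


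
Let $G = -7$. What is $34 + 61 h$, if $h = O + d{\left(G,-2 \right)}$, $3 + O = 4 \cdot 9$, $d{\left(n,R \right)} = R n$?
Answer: $2901$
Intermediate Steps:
$O = 33$ ($O = -3 + 4 \cdot 9 = -3 + 36 = 33$)
$h = 47$ ($h = 33 - -14 = 33 + 14 = 47$)
$34 + 61 h = 34 + 61 \cdot 47 = 34 + 2867 = 2901$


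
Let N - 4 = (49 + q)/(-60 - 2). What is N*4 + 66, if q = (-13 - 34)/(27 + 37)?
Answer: 78255/992 ≈ 78.886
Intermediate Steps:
q = -47/64 ≈ -0.73438
N = 12783/3968 (N = 4 + (49 - 47/64)/(-60 - 2) = 4 + (3089/64)/(-62) = 4 + (3089/64)*(-1/62) = 4 - 3089/3968 = 12783/3968 ≈ 3.2215)
N*4 + 66 = (12783/3968)*4 + 66 = 12783/992 + 66 = 78255/992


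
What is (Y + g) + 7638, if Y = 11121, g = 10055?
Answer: 28814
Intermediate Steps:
(Y + g) + 7638 = (11121 + 10055) + 7638 = 21176 + 7638 = 28814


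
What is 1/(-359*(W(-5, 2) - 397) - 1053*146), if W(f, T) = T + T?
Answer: -1/12651 ≈ -7.9045e-5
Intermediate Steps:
W(f, T) = 2*T
1/(-359*(W(-5, 2) - 397) - 1053*146) = 1/(-359*(2*2 - 397) - 1053*146) = 1/(-359*(4 - 397) - 153738) = 1/(-359*(-393) - 153738) = 1/(141087 - 153738) = 1/(-12651) = -1/12651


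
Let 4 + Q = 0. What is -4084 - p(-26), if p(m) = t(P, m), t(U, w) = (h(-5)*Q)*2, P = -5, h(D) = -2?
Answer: -4100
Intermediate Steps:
Q = -4 (Q = -4 + 0 = -4)
t(U, w) = 16 (t(U, w) = -2*(-4)*2 = 8*2 = 16)
p(m) = 16
-4084 - p(-26) = -4084 - 1*16 = -4084 - 16 = -4100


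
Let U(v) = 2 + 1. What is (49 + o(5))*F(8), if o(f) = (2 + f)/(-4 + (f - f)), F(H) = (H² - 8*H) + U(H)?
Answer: 567/4 ≈ 141.75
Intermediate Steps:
U(v) = 3
F(H) = 3 + H² - 8*H (F(H) = (H² - 8*H) + 3 = 3 + H² - 8*H)
o(f) = -½ - f/4 (o(f) = (2 + f)/(-4 + 0) = (2 + f)/(-4) = (2 + f)*(-¼) = -½ - f/4)
(49 + o(5))*F(8) = (49 + (-½ - ¼*5))*(3 + 8² - 8*8) = (49 + (-½ - 5/4))*(3 + 64 - 64) = (49 - 7/4)*3 = (189/4)*3 = 567/4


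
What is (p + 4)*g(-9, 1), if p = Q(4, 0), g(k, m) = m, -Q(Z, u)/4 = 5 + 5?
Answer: -36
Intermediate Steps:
Q(Z, u) = -40 (Q(Z, u) = -4*(5 + 5) = -4*10 = -40)
p = -40
(p + 4)*g(-9, 1) = (-40 + 4)*1 = -36*1 = -36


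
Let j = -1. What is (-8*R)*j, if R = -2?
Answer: -16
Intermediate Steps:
(-8*R)*j = -8*(-2)*(-1) = 16*(-1) = -16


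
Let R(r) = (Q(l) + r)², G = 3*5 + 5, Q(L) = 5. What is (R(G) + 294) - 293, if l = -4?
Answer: 626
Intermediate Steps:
G = 20 (G = 15 + 5 = 20)
R(r) = (5 + r)²
(R(G) + 294) - 293 = ((5 + 20)² + 294) - 293 = (25² + 294) - 293 = (625 + 294) - 293 = 919 - 293 = 626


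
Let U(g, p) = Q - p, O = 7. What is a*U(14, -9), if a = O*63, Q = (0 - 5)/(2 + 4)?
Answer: 7203/2 ≈ 3601.5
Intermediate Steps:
Q = -⅚ (Q = -5/6 = -5*⅙ = -⅚ ≈ -0.83333)
U(g, p) = -⅚ - p
a = 441 (a = 7*63 = 441)
a*U(14, -9) = 441*(-⅚ - 1*(-9)) = 441*(-⅚ + 9) = 441*(49/6) = 7203/2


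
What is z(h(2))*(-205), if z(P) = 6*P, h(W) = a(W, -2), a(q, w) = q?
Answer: -2460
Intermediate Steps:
h(W) = W
z(h(2))*(-205) = (6*2)*(-205) = 12*(-205) = -2460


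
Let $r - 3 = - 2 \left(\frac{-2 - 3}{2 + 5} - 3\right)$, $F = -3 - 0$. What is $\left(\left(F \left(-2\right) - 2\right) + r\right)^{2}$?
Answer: $\frac{10201}{49} \approx 208.18$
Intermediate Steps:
$F = -3$ ($F = -3 + 0 = -3$)
$r = \frac{73}{7}$ ($r = 3 - 2 \left(\frac{-2 - 3}{2 + 5} - 3\right) = 3 - 2 \left(- \frac{5}{7} - 3\right) = 3 - - \frac{52}{7} = 3 + \frac{52}{7} = \frac{73}{7} \approx 10.429$)
$\left(\left(F \left(-2\right) - 2\right) + r\right)^{2} = \left(\left(\left(-3\right) \left(-2\right) - 2\right) + \frac{73}{7}\right)^{2} = \left(\left(6 - 2\right) + \frac{73}{7}\right)^{2} = \left(4 + \frac{73}{7}\right)^{2} = \left(\frac{101}{7}\right)^{2} = \frac{10201}{49}$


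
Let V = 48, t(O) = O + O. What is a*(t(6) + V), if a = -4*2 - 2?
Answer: -600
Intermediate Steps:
t(O) = 2*O
a = -10 (a = -8 - 2 = -10)
a*(t(6) + V) = -10*(2*6 + 48) = -10*(12 + 48) = -10*60 = -600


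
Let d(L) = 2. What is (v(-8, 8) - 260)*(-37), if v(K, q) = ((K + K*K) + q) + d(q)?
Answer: 7178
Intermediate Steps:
v(K, q) = 2 + K + q + K**2 (v(K, q) = ((K + K*K) + q) + 2 = ((K + K**2) + q) + 2 = (K + q + K**2) + 2 = 2 + K + q + K**2)
(v(-8, 8) - 260)*(-37) = ((2 - 8 + 8 + (-8)**2) - 260)*(-37) = ((2 - 8 + 8 + 64) - 260)*(-37) = (66 - 260)*(-37) = -194*(-37) = 7178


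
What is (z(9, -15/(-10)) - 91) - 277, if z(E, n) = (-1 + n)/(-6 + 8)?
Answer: -1471/4 ≈ -367.75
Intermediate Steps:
z(E, n) = -½ + n/2 (z(E, n) = (-1 + n)/2 = (-1 + n)*(½) = -½ + n/2)
(z(9, -15/(-10)) - 91) - 277 = ((-½ + (-15/(-10))/2) - 91) - 277 = ((-½ + (-15*(-⅒))/2) - 91) - 277 = ((-½ + (½)*(3/2)) - 91) - 277 = ((-½ + ¾) - 91) - 277 = (¼ - 91) - 277 = -363/4 - 277 = -1471/4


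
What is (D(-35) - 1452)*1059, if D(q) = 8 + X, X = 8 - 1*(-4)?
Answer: -1516488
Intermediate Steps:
X = 12 (X = 8 + 4 = 12)
D(q) = 20 (D(q) = 8 + 12 = 20)
(D(-35) - 1452)*1059 = (20 - 1452)*1059 = -1432*1059 = -1516488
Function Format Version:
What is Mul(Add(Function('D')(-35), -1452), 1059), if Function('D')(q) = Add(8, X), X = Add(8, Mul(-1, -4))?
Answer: -1516488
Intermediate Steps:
X = 12 (X = Add(8, 4) = 12)
Function('D')(q) = 20 (Function('D')(q) = Add(8, 12) = 20)
Mul(Add(Function('D')(-35), -1452), 1059) = Mul(Add(20, -1452), 1059) = Mul(-1432, 1059) = -1516488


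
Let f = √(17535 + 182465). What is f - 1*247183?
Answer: -247183 + 200*√5 ≈ -2.4674e+5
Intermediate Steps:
f = 200*√5 (f = √200000 = 200*√5 ≈ 447.21)
f - 1*247183 = 200*√5 - 1*247183 = 200*√5 - 247183 = -247183 + 200*√5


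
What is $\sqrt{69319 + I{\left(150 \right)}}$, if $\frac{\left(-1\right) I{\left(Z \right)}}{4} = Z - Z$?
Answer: $\sqrt{69319} \approx 263.29$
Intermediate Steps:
$I{\left(Z \right)} = 0$ ($I{\left(Z \right)} = - 4 \left(Z - Z\right) = \left(-4\right) 0 = 0$)
$\sqrt{69319 + I{\left(150 \right)}} = \sqrt{69319 + 0} = \sqrt{69319}$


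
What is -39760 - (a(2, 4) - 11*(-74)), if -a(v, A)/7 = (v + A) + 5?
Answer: -40497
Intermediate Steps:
a(v, A) = -35 - 7*A - 7*v (a(v, A) = -7*((v + A) + 5) = -7*((A + v) + 5) = -7*(5 + A + v) = -35 - 7*A - 7*v)
-39760 - (a(2, 4) - 11*(-74)) = -39760 - ((-35 - 7*4 - 7*2) - 11*(-74)) = -39760 - ((-35 - 28 - 14) + 814) = -39760 - (-77 + 814) = -39760 - 1*737 = -39760 - 737 = -40497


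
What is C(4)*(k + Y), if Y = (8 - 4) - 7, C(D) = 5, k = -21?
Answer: -120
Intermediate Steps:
Y = -3 (Y = 4 - 7 = -3)
C(4)*(k + Y) = 5*(-21 - 3) = 5*(-24) = -120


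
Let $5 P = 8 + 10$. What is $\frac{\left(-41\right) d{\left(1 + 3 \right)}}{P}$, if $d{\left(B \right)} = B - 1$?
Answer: $- \frac{205}{6} \approx -34.167$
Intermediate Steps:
$P = \frac{18}{5}$ ($P = \frac{8 + 10}{5} = \frac{1}{5} \cdot 18 = \frac{18}{5} \approx 3.6$)
$d{\left(B \right)} = -1 + B$
$\frac{\left(-41\right) d{\left(1 + 3 \right)}}{P} = \frac{\left(-41\right) \left(-1 + \left(1 + 3\right)\right)}{\frac{18}{5}} = - 41 \left(-1 + 4\right) \frac{5}{18} = \left(-41\right) 3 \cdot \frac{5}{18} = \left(-123\right) \frac{5}{18} = - \frac{205}{6}$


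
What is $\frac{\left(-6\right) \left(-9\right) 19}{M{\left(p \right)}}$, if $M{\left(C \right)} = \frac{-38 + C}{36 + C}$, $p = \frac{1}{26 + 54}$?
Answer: $- \frac{985302}{1013} \approx -972.66$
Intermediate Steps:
$p = \frac{1}{80} \approx 0.0125$
$M{\left(C \right)} = \frac{-38 + C}{36 + C}$
$\frac{\left(-6\right) \left(-9\right) 19}{M{\left(p \right)}} = \frac{\left(-6\right) \left(-9\right) 19}{\frac{1}{36 + \frac{1}{80}} \left(-38 + \frac{1}{80}\right)} = \frac{54 \cdot 19}{\frac{1}{\frac{2881}{80}} \left(- \frac{3039}{80}\right)} = \frac{1026}{\frac{80}{2881} \left(- \frac{3039}{80}\right)} = \frac{1026}{- \frac{3039}{2881}} = 1026 \left(- \frac{2881}{3039}\right) = - \frac{985302}{1013}$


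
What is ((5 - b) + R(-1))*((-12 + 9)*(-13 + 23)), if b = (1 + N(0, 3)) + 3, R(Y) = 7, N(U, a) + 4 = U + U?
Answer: -360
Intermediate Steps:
N(U, a) = -4 + 2*U (N(U, a) = -4 + (U + U) = -4 + 2*U)
b = 0 (b = (1 + (-4 + 2*0)) + 3 = (1 + (-4 + 0)) + 3 = (1 - 4) + 3 = -3 + 3 = 0)
((5 - b) + R(-1))*((-12 + 9)*(-13 + 23)) = ((5 - 1*0) + 7)*((-12 + 9)*(-13 + 23)) = ((5 + 0) + 7)*(-3*10) = (5 + 7)*(-30) = 12*(-30) = -360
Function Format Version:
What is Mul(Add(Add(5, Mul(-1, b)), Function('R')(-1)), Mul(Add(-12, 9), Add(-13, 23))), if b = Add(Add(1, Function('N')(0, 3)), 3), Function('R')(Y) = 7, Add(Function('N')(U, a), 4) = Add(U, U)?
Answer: -360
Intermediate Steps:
Function('N')(U, a) = Add(-4, Mul(2, U)) (Function('N')(U, a) = Add(-4, Add(U, U)) = Add(-4, Mul(2, U)))
b = 0 (b = Add(Add(1, Add(-4, Mul(2, 0))), 3) = Add(Add(1, Add(-4, 0)), 3) = Add(Add(1, -4), 3) = Add(-3, 3) = 0)
Mul(Add(Add(5, Mul(-1, b)), Function('R')(-1)), Mul(Add(-12, 9), Add(-13, 23))) = Mul(Add(Add(5, Mul(-1, 0)), 7), Mul(Add(-12, 9), Add(-13, 23))) = Mul(Add(Add(5, 0), 7), Mul(-3, 10)) = Mul(Add(5, 7), -30) = Mul(12, -30) = -360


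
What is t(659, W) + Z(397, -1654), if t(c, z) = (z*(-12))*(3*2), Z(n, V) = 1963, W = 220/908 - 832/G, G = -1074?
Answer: 76787371/40633 ≈ 1889.8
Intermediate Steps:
W = 123967/121899 (W = 220/908 - 832/(-1074) = 220*(1/908) - 832*(-1/1074) = 55/227 + 416/537 = 123967/121899 ≈ 1.0170)
t(c, z) = -72*z (t(c, z) = -12*z*6 = -72*z)
t(659, W) + Z(397, -1654) = -72*123967/121899 + 1963 = -2975208/40633 + 1963 = 76787371/40633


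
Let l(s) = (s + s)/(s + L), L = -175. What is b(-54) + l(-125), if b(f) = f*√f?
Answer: ⅚ - 162*I*√6 ≈ 0.83333 - 396.82*I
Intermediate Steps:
l(s) = 2*s/(-175 + s) (l(s) = (s + s)/(s - 175) = (2*s)/(-175 + s) = 2*s/(-175 + s))
b(f) = f^(3/2)
b(-54) + l(-125) = (-54)^(3/2) + 2*(-125)/(-175 - 125) = -162*I*√6 + 2*(-125)/(-300) = -162*I*√6 + 2*(-125)*(-1/300) = -162*I*√6 + ⅚ = ⅚ - 162*I*√6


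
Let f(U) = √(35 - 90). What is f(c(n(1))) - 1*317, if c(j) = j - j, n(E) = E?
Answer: -317 + I*√55 ≈ -317.0 + 7.4162*I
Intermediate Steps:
c(j) = 0
f(U) = I*√55 (f(U) = √(-55) = I*√55)
f(c(n(1))) - 1*317 = I*√55 - 1*317 = I*√55 - 317 = -317 + I*√55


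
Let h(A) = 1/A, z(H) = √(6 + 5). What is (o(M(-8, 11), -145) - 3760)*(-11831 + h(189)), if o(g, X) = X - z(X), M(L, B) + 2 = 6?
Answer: 8731806490/189 + 2236058*√11/189 ≈ 4.6239e+7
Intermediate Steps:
z(H) = √11
M(L, B) = 4 (M(L, B) = -2 + 6 = 4)
o(g, X) = X - √11
(o(M(-8, 11), -145) - 3760)*(-11831 + h(189)) = ((-145 - √11) - 3760)*(-11831 + 1/189) = (-3905 - √11)*(-11831 + 1/189) = (-3905 - √11)*(-2236058/189) = 8731806490/189 + 2236058*√11/189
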